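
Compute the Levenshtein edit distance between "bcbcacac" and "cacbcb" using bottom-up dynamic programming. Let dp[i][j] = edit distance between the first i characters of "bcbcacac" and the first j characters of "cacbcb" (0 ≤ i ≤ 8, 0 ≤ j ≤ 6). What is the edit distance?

   ''  c  a  c  b  c  b
''  0  1  2  3  4  5  6
 b  1  1  2  3  3  4  5
 c  2  1  2  2  3  3  4
 b  3  2  2  3  2  3  3
 c  4  3  3  2  3  2  3
 a  5  4  3  3  3  3  3
 c  6  5  4  3  4  3  4
 a  7  6  5  4  4  4  4
 c  8  7  6  5  5  4  5

5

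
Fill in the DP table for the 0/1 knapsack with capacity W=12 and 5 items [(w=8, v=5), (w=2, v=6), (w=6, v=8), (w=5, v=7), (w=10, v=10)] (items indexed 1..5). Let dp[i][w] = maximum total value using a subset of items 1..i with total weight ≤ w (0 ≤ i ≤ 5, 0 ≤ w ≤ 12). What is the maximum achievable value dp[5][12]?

i\w   0   1   2   3   4   5   6   7   8   9  10  11  12
  0   0   0   0   0   0   0   0   0   0   0   0   0   0
  1   0   0   0   0   0   0   0   0   5   5   5   5   5
  2   0   0   6   6   6   6   6   6   6   6  11  11  11
  3   0   0   6   6   6   6   8   8  14  14  14  14  14
  4   0   0   6   6   6   7   8  13  14  14  14  15  15
  5   0   0   6   6   6   7   8  13  14  14  14  15  16

16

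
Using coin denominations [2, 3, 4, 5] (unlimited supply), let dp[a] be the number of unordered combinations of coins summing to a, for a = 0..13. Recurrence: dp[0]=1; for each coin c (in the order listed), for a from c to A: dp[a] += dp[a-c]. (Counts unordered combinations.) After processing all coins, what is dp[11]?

after  coin     0     1     2     3     4     5     6     7     8     9    10    11    12    13
          2     1     0     1     0     1     0     1     0     1     0     1     0     1     0
          3     1     0     1     1     1     1     2     1     2     2     2     2     3     2
          4     1     0     1     1     2     1     3     2     4     3     5     4     7     5
          5     1     0     1     1     2     2     3     3     5     5     7     7    10    10

7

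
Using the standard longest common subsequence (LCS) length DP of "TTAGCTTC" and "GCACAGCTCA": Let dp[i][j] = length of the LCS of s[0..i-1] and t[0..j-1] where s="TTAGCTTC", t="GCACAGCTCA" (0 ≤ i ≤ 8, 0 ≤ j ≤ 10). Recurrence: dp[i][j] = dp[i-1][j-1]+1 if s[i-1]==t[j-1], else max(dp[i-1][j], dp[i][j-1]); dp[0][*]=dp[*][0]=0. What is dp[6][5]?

2

   ''  G  C  A  C  A  G  C  T  C  A
''  0  0  0  0  0  0  0  0  0  0  0
 T  0  0  0  0  0  0  0  0  1  1  1
 T  0  0  0  0  0  0  0  0  1  1  1
 A  0  0  0  1  1  1  1  1  1  1  2
 G  0  1  1  1  1  1  2  2  2  2  2
 C  0  1  2  2  2  2  2  3  3  3  3
 T  0  1  2  2  2  2  2  3  4  4  4
 T  0  1  2  2  2  2  2  3  4  4  4
 C  0  1  2  2  3  3  3  3  4  5  5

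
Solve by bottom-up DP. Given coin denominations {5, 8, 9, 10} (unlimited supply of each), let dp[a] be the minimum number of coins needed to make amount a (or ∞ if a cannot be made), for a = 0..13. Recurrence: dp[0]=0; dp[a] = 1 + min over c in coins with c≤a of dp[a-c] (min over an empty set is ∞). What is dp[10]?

 a  0  1  2  3  4  5  6  7  8  9 10 11 12 13
dp  0  -  -  -  -  1  -  -  1  1  1  -  -  2
(- denotes ∞ / unreachable)

1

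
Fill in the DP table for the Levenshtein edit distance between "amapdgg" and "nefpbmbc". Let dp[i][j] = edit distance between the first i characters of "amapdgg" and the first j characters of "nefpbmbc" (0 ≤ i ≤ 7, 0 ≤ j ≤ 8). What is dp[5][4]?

4

   ''  n  e  f  p  b  m  b  c
''  0  1  2  3  4  5  6  7  8
 a  1  1  2  3  4  5  6  7  8
 m  2  2  2  3  4  5  5  6  7
 a  3  3  3  3  4  5  6  6  7
 p  4  4  4  4  3  4  5  6  7
 d  5  5  5  5  4  4  5  6  7
 g  6  6  6  6  5  5  5  6  7
 g  7  7  7  7  6  6  6  6  7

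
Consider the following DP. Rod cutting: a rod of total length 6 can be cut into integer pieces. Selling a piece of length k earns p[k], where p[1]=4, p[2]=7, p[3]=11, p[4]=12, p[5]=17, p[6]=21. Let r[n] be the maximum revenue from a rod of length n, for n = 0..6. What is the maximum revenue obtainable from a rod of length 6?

   n    0    1    2    3    4    5    6
r[n]    0    4    8   12   16   20   24

24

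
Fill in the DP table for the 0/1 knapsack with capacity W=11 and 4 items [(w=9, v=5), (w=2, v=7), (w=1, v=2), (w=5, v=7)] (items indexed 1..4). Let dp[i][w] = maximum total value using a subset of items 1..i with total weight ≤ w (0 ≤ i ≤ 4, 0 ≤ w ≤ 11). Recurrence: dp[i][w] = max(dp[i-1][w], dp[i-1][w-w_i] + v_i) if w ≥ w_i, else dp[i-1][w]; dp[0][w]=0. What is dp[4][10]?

16

i\w   0   1   2   3   4   5   6   7   8   9  10  11
  0   0   0   0   0   0   0   0   0   0   0   0   0
  1   0   0   0   0   0   0   0   0   0   5   5   5
  2   0   0   7   7   7   7   7   7   7   7   7  12
  3   0   2   7   9   9   9   9   9   9   9   9  12
  4   0   2   7   9   9   9   9  14  16  16  16  16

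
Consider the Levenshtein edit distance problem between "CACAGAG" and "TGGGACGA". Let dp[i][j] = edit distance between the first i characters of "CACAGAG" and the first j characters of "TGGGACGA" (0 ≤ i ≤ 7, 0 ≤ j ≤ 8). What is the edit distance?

6

   ''  T  G  G  G  A  C  G  A
''  0  1  2  3  4  5  6  7  8
 C  1  1  2  3  4  5  5  6  7
 A  2  2  2  3  4  4  5  6  6
 C  3  3  3  3  4  5  4  5  6
 A  4  4  4  4  4  4  5  5  5
 G  5  5  4  4  4  5  5  5  6
 A  6  6  5  5  5  4  5  6  5
 G  7  7  6  5  5  5  5  5  6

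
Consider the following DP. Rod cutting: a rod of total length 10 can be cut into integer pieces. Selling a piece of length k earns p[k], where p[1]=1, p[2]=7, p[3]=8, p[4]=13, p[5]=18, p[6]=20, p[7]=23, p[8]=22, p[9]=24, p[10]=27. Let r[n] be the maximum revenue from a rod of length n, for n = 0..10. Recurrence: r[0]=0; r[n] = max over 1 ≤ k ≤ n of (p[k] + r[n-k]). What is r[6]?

21

   n    0    1    2    3    4    5    6    7    8    9   10
r[n]    0    1    7    8   14   18   21   25   28   32   36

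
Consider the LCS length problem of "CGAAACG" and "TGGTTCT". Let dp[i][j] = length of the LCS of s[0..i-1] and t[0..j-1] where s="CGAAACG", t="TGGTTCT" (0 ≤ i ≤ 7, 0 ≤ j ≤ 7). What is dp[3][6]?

   ''  T  G  G  T  T  C  T
''  0  0  0  0  0  0  0  0
 C  0  0  0  0  0  0  1  1
 G  0  0  1  1  1  1  1  1
 A  0  0  1  1  1  1  1  1
 A  0  0  1  1  1  1  1  1
 A  0  0  1  1  1  1  1  1
 C  0  0  1  1  1  1  2  2
 G  0  0  1  2  2  2  2  2

1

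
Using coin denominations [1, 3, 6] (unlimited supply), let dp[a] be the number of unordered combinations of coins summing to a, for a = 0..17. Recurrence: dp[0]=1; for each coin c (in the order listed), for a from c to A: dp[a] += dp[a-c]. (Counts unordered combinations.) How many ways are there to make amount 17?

12

after  coin     0     1     2     3     4     5     6     7     8     9    10    11    12    13    14    15    16    17
          1     1     1     1     1     1     1     1     1     1     1     1     1     1     1     1     1     1     1
          3     1     1     1     2     2     2     3     3     3     4     4     4     5     5     5     6     6     6
          6     1     1     1     2     2     2     4     4     4     6     6     6     9     9     9    12    12    12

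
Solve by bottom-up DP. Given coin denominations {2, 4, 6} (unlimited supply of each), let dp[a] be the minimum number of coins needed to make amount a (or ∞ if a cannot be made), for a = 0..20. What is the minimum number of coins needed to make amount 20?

 a  0  1  2  3  4  5  6  7  8  9 10 11 12 13 14 15 16 17 18 19 20
dp  0  -  1  -  1  -  1  -  2  -  2  -  2  -  3  -  3  -  3  -  4
(- denotes ∞ / unreachable)

4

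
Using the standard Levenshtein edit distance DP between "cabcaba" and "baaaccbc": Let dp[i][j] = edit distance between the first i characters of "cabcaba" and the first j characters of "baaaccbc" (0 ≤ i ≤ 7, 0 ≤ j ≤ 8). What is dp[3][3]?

2

   ''  b  a  a  a  c  c  b  c
''  0  1  2  3  4  5  6  7  8
 c  1  1  2  3  4  4  5  6  7
 a  2  2  1  2  3  4  5  6  7
 b  3  2  2  2  3  4  5  5  6
 c  4  3  3  3  3  3  4  5  5
 a  5  4  3  3  3  4  4  5  6
 b  6  5  4  4  4  4  5  4  5
 a  7  6  5  4  4  5  5  5  5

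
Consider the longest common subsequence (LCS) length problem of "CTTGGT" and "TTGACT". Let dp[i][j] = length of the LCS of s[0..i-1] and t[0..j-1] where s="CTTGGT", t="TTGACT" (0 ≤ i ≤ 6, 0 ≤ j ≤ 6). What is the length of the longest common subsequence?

   ''  T  T  G  A  C  T
''  0  0  0  0  0  0  0
 C  0  0  0  0  0  1  1
 T  0  1  1  1  1  1  2
 T  0  1  2  2  2  2  2
 G  0  1  2  3  3  3  3
 G  0  1  2  3  3  3  3
 T  0  1  2  3  3  3  4

4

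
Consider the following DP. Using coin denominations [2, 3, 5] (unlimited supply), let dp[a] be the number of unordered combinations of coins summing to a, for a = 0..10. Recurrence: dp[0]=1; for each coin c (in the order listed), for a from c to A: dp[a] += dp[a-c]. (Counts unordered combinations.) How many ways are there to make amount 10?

4

after  coin     0     1     2     3     4     5     6     7     8     9    10
          2     1     0     1     0     1     0     1     0     1     0     1
          3     1     0     1     1     1     1     2     1     2     2     2
          5     1     0     1     1     1     2     2     2     3     3     4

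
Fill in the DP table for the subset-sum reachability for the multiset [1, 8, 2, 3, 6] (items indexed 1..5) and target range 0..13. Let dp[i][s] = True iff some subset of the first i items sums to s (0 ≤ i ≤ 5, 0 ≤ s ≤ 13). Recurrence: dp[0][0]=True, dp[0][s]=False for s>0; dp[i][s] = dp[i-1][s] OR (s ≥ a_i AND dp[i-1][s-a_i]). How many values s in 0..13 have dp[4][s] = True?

i\s   0   1   2   3   4   5   6   7   8   9  10  11  12  13
  0   T   F   F   F   F   F   F   F   F   F   F   F   F   F
  1   T   T   F   F   F   F   F   F   F   F   F   F   F   F
  2   T   T   F   F   F   F   F   F   T   T   F   F   F   F
  3   T   T   T   T   F   F   F   F   T   T   T   T   F   F
  4   T   T   T   T   T   T   T   F   T   T   T   T   T   T
  5   T   T   T   T   T   T   T   T   T   T   T   T   T   T

13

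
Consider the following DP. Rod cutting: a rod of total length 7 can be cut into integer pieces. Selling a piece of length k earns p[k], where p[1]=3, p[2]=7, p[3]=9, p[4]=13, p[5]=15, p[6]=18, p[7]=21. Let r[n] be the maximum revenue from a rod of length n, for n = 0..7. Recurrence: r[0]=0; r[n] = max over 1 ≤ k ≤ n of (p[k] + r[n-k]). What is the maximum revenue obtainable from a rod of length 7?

24

   n    0    1    2    3    4    5    6    7
r[n]    0    3    7   10   14   17   21   24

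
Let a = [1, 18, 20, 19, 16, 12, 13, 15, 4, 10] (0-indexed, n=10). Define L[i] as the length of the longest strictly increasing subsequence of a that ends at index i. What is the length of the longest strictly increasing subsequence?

4

   i    0    1    2    3    4    5    6    7    8    9
a[i]    1   18   20   19   16   12   13   15    4   10
L[i]    1    2    3    3    2    2    3    4    2    3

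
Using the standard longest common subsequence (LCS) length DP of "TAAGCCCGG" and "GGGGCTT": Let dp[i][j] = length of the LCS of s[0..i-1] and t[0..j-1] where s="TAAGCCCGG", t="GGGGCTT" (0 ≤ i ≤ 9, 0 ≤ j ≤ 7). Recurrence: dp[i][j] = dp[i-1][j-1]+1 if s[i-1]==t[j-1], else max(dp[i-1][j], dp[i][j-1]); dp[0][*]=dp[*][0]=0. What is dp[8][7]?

   ''  G  G  G  G  C  T  T
''  0  0  0  0  0  0  0  0
 T  0  0  0  0  0  0  1  1
 A  0  0  0  0  0  0  1  1
 A  0  0  0  0  0  0  1  1
 G  0  1  1  1  1  1  1  1
 C  0  1  1  1  1  2  2  2
 C  0  1  1  1  1  2  2  2
 C  0  1  1  1  1  2  2  2
 G  0  1  2  2  2  2  2  2
 G  0  1  2  3  3  3  3  3

2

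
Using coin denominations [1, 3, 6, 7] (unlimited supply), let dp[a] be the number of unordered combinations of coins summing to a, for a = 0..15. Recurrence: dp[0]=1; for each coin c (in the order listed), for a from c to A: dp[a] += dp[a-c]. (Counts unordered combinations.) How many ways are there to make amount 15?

after  coin     0     1     2     3     4     5     6     7     8     9    10    11    12    13    14    15
          1     1     1     1     1     1     1     1     1     1     1     1     1     1     1     1     1
          3     1     1     1     2     2     2     3     3     3     4     4     4     5     5     5     6
          6     1     1     1     2     2     2     4     4     4     6     6     6     9     9     9    12
          7     1     1     1     2     2     2     4     5     5     7     8     8    11    13    14    17

17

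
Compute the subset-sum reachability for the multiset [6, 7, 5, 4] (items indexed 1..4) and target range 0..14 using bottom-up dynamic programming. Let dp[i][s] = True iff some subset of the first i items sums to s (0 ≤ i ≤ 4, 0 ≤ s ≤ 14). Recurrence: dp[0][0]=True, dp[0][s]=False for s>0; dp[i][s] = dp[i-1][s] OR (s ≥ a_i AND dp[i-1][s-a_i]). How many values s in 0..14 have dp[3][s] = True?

7

i\s   0   1   2   3   4   5   6   7   8   9  10  11  12  13  14
  0   T   F   F   F   F   F   F   F   F   F   F   F   F   F   F
  1   T   F   F   F   F   F   T   F   F   F   F   F   F   F   F
  2   T   F   F   F   F   F   T   T   F   F   F   F   F   T   F
  3   T   F   F   F   F   T   T   T   F   F   F   T   T   T   F
  4   T   F   F   F   T   T   T   T   F   T   T   T   T   T   F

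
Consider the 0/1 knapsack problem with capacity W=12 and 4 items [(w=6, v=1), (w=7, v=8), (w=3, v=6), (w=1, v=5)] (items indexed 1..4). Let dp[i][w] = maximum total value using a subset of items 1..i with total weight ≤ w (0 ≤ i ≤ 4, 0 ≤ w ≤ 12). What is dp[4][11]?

19

i\w   0   1   2   3   4   5   6   7   8   9  10  11  12
  0   0   0   0   0   0   0   0   0   0   0   0   0   0
  1   0   0   0   0   0   0   1   1   1   1   1   1   1
  2   0   0   0   0   0   0   1   8   8   8   8   8   8
  3   0   0   0   6   6   6   6   8   8   8  14  14  14
  4   0   5   5   6  11  11  11  11  13  13  14  19  19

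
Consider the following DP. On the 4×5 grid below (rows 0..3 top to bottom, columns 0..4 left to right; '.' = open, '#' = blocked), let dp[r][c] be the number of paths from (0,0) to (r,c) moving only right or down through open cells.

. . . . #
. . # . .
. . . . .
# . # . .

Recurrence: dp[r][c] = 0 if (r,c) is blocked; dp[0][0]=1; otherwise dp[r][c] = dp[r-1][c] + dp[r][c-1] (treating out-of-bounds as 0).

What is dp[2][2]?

r\c   0   1   2   3   4
  0   1   1   1   1   0
  1   1   2   0   1   1
  2   1   3   3   4   5
  3   0   3   0   4   9

3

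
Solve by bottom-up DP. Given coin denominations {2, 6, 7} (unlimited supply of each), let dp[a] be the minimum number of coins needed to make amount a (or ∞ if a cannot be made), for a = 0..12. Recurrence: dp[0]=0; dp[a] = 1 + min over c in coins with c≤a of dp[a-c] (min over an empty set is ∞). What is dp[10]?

 a  0  1  2  3  4  5  6  7  8  9 10 11 12
dp  0  -  1  -  2  -  1  1  2  2  3  3  2
(- denotes ∞ / unreachable)

3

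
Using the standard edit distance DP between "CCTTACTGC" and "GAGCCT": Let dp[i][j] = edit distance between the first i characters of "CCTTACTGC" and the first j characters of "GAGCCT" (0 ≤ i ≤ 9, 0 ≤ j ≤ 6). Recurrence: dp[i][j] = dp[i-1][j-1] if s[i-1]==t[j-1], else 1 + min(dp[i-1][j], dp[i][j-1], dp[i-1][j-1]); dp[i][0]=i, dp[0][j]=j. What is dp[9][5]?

7

   ''  G  A  G  C  C  T
''  0  1  2  3  4  5  6
 C  1  1  2  3  3  4  5
 C  2  2  2  3  3  3  4
 T  3  3  3  3  4  4  3
 T  4  4  4  4  4  5  4
 A  5  5  4  5  5  5  5
 C  6  6  5  5  5  5  6
 T  7  7  6  6  6  6  5
 G  8  7  7  6  7  7  6
 C  9  8  8  7  6  7  7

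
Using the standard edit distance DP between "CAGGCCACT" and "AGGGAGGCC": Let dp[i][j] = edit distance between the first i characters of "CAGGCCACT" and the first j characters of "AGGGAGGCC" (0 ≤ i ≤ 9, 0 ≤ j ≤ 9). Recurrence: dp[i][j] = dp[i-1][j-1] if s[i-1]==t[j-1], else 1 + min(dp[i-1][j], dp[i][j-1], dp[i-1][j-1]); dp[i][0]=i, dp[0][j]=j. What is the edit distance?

   ''  A  G  G  G  A  G  G  C  C
''  0  1  2  3  4  5  6  7  8  9
 C  1  1  2  3  4  5  6  7  7  8
 A  2  1  2  3  4  4  5  6  7  8
 G  3  2  1  2  3  4  4  5  6  7
 G  4  3  2  1  2  3  4  4  5  6
 C  5  4  3  2  2  3  4  5  4  5
 C  6  5  4  3  3  3  4  5  5  4
 A  7  6  5  4  4  3  4  5  6  5
 C  8  7  6  5  5  4  4  5  5  6
 T  9  8  7  6  6  5  5  5  6  6

6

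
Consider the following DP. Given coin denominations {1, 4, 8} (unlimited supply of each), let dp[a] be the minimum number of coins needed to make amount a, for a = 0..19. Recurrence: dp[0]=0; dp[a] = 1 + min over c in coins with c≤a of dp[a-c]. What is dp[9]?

 a  0  1  2  3  4  5  6  7  8  9 10 11 12 13 14 15 16 17 18 19
dp  0  1  2  3  1  2  3  4  1  2  3  4  2  3  4  5  2  3  4  5

2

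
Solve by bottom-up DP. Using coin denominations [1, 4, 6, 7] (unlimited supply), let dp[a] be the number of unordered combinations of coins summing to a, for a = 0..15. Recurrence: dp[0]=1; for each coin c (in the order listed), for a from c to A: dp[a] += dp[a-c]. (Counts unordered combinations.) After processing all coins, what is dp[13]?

10

after  coin     0     1     2     3     4     5     6     7     8     9    10    11    12    13    14    15
          1     1     1     1     1     1     1     1     1     1     1     1     1     1     1     1     1
          4     1     1     1     1     2     2     2     2     3     3     3     3     4     4     4     4
          6     1     1     1     1     2     2     3     3     4     4     5     5     7     7     8     8
          7     1     1     1     1     2     2     3     4     5     5     6     7     9    10    12    13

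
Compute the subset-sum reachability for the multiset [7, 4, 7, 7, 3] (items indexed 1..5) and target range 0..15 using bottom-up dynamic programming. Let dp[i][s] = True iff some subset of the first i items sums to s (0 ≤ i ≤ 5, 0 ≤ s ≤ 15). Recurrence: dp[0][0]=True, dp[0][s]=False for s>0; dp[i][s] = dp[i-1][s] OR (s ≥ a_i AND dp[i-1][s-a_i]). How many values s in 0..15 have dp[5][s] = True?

i\s   0   1   2   3   4   5   6   7   8   9  10  11  12  13  14  15
  0   T   F   F   F   F   F   F   F   F   F   F   F   F   F   F   F
  1   T   F   F   F   F   F   F   T   F   F   F   F   F   F   F   F
  2   T   F   F   F   T   F   F   T   F   F   F   T   F   F   F   F
  3   T   F   F   F   T   F   F   T   F   F   F   T   F   F   T   F
  4   T   F   F   F   T   F   F   T   F   F   F   T   F   F   T   F
  5   T   F   F   T   T   F   F   T   F   F   T   T   F   F   T   F

7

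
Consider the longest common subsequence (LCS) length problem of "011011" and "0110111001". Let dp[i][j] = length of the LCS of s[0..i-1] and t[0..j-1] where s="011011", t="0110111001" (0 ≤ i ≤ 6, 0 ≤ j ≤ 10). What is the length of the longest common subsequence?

   ''  0  1  1  0  1  1  1  0  0  1
''  0  0  0  0  0  0  0  0  0  0  0
 0  0  1  1  1  1  1  1  1  1  1  1
 1  0  1  2  2  2  2  2  2  2  2  2
 1  0  1  2  3  3  3  3  3  3  3  3
 0  0  1  2  3  4  4  4  4  4  4  4
 1  0  1  2  3  4  5  5  5  5  5  5
 1  0  1  2  3  4  5  6  6  6  6  6

6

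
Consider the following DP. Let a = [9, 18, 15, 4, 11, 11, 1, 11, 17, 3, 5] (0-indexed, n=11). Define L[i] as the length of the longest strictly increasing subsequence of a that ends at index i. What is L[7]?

2

   i    0    1    2    3    4    5    6    7    8    9   10
a[i]    9   18   15    4   11   11    1   11   17    3    5
L[i]    1    2    2    1    2    2    1    2    3    2    3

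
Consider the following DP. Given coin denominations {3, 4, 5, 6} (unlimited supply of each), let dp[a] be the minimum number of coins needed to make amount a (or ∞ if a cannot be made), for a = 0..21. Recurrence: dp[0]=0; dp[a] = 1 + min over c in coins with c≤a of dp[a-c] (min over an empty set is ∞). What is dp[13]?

3

 a  0  1  2  3  4  5  6  7  8  9 10 11 12 13 14 15 16 17 18 19 20 21
dp  0  -  -  1  1  1  1  2  2  2  2  2  2  3  3  3  3  3  3  4  4  4
(- denotes ∞ / unreachable)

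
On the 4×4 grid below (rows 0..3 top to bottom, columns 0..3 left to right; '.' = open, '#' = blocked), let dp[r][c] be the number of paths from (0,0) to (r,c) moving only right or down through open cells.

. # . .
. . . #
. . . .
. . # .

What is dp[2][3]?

3

r\c   0   1   2   3
  0   1   0   0   0
  1   1   1   1   0
  2   1   2   3   3
  3   1   3   0   3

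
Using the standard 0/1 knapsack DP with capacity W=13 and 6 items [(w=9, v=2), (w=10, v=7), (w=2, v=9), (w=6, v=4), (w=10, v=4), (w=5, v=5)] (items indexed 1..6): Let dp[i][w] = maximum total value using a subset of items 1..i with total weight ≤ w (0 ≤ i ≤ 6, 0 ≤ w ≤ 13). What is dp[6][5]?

i\w   0   1   2   3   4   5   6   7   8   9  10  11  12  13
  0   0   0   0   0   0   0   0   0   0   0   0   0   0   0
  1   0   0   0   0   0   0   0   0   0   2   2   2   2   2
  2   0   0   0   0   0   0   0   0   0   2   7   7   7   7
  3   0   0   9   9   9   9   9   9   9   9   9  11  16  16
  4   0   0   9   9   9   9   9   9  13  13  13  13  16  16
  5   0   0   9   9   9   9   9   9  13  13  13  13  16  16
  6   0   0   9   9   9   9   9  14  14  14  14  14  16  18

9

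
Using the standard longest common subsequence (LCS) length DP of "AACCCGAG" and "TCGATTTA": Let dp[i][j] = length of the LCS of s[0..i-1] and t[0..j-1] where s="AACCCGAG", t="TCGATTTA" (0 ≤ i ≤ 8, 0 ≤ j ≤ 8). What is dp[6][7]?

   ''  T  C  G  A  T  T  T  A
''  0  0  0  0  0  0  0  0  0
 A  0  0  0  0  1  1  1  1  1
 A  0  0  0  0  1  1  1  1  2
 C  0  0  1  1  1  1  1  1  2
 C  0  0  1  1  1  1  1  1  2
 C  0  0  1  1  1  1  1  1  2
 G  0  0  1  2  2  2  2  2  2
 A  0  0  1  2  3  3  3  3  3
 G  0  0  1  2  3  3  3  3  3

2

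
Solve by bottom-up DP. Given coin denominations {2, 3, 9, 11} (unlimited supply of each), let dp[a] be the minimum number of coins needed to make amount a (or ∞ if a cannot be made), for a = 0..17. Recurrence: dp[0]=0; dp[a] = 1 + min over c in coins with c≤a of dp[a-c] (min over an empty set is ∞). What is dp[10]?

4

 a  0  1  2  3  4  5  6  7  8  9 10 11 12 13 14 15 16 17
dp  0  -  1  1  2  2  2  3  3  1  4  1  2  2  2  3  3  3
(- denotes ∞ / unreachable)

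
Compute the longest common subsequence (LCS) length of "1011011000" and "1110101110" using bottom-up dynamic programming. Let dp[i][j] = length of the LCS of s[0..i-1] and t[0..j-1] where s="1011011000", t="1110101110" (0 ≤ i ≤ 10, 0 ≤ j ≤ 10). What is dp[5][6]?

   ''  1  1  1  0  1  0  1  1  1  0
''  0  0  0  0  0  0  0  0  0  0  0
 1  0  1  1  1  1  1  1  1  1  1  1
 0  0  1  1  1  2  2  2  2  2  2  2
 1  0  1  2  2  2  3  3  3  3  3  3
 1  0  1  2  3  3  3  3  4  4  4  4
 0  0  1  2  3  4  4  4  4  4  4  5
 1  0  1  2  3  4  5  5  5  5  5  5
 1  0  1  2  3  4  5  5  6  6  6  6
 0  0  1  2  3  4  5  6  6  6  6  7
 0  0  1  2  3  4  5  6  6  6  6  7
 0  0  1  2  3  4  5  6  6  6  6  7

4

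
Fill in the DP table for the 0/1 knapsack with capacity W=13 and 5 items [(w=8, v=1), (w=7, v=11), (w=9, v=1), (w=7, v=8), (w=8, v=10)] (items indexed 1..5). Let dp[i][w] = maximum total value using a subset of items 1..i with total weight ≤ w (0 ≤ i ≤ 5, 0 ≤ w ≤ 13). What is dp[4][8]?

i\w   0   1   2   3   4   5   6   7   8   9  10  11  12  13
  0   0   0   0   0   0   0   0   0   0   0   0   0   0   0
  1   0   0   0   0   0   0   0   0   1   1   1   1   1   1
  2   0   0   0   0   0   0   0  11  11  11  11  11  11  11
  3   0   0   0   0   0   0   0  11  11  11  11  11  11  11
  4   0   0   0   0   0   0   0  11  11  11  11  11  11  11
  5   0   0   0   0   0   0   0  11  11  11  11  11  11  11

11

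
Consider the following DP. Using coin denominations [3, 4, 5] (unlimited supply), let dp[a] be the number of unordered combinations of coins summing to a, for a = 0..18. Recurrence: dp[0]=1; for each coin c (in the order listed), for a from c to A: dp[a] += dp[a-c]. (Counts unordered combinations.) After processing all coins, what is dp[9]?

2

after  coin     0     1     2     3     4     5     6     7     8     9    10    11    12    13    14    15    16    17    18
          3     1     0     0     1     0     0     1     0     0     1     0     0     1     0     0     1     0     0     1
          4     1     0     0     1     1     0     1     1     1     1     1     1     2     1     1     2     2     1     2
          5     1     0     0     1     1     1     1     1     2     2     2     2     3     3     3     4     4     4     5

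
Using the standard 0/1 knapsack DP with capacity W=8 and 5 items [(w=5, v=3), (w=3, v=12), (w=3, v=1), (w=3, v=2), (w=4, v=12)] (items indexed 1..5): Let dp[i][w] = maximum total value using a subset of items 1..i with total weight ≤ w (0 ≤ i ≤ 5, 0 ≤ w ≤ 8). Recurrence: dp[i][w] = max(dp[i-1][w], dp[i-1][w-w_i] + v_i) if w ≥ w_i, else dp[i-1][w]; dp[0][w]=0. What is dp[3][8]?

i\w   0   1   2   3   4   5   6   7   8
  0   0   0   0   0   0   0   0   0   0
  1   0   0   0   0   0   3   3   3   3
  2   0   0   0  12  12  12  12  12  15
  3   0   0   0  12  12  12  13  13  15
  4   0   0   0  12  12  12  14  14  15
  5   0   0   0  12  12  12  14  24  24

15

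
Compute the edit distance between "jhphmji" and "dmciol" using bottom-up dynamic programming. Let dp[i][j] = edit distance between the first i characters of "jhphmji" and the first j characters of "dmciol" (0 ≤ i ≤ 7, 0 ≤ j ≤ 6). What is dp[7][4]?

   ''  d  m  c  i  o  l
''  0  1  2  3  4  5  6
 j  1  1  2  3  4  5  6
 h  2  2  2  3  4  5  6
 p  3  3  3  3  4  5  6
 h  4  4  4  4  4  5  6
 m  5  5  4  5  5  5  6
 j  6  6  5  5  6  6  6
 i  7  7  6  6  5  6  7

5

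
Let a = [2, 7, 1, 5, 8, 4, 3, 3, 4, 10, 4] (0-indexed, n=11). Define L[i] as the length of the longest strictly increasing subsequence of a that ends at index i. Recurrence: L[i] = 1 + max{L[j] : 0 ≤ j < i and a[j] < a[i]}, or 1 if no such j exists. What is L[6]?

2

   i    0    1    2    3    4    5    6    7    8    9   10
a[i]    2    7    1    5    8    4    3    3    4   10    4
L[i]    1    2    1    2    3    2    2    2    3    4    3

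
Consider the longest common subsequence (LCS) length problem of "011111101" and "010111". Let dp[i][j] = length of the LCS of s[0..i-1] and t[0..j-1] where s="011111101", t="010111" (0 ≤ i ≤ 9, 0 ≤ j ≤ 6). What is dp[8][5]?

   ''  0  1  0  1  1  1
''  0  0  0  0  0  0  0
 0  0  1  1  1  1  1  1
 1  0  1  2  2  2  2  2
 1  0  1  2  2  3  3  3
 1  0  1  2  2  3  4  4
 1  0  1  2  2  3  4  5
 1  0  1  2  2  3  4  5
 1  0  1  2  2  3  4  5
 0  0  1  2  3  3  4  5
 1  0  1  2  3  4  4  5

4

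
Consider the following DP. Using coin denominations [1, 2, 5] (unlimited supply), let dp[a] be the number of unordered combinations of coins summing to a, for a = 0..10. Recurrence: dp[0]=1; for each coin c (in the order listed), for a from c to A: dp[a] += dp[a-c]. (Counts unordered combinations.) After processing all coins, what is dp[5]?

after  coin     0     1     2     3     4     5     6     7     8     9    10
          1     1     1     1     1     1     1     1     1     1     1     1
          2     1     1     2     2     3     3     4     4     5     5     6
          5     1     1     2     2     3     4     5     6     7     8    10

4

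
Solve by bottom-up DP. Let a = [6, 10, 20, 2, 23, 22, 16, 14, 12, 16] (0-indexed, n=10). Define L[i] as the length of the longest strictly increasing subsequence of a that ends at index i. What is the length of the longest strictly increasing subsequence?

   i    0    1    2    3    4    5    6    7    8    9
a[i]    6   10   20    2   23   22   16   14   12   16
L[i]    1    2    3    1    4    4    3    3    3    4

4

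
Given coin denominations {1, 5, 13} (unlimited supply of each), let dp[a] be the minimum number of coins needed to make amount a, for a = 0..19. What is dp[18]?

2

 a  0  1  2  3  4  5  6  7  8  9 10 11 12 13 14 15 16 17 18 19
dp  0  1  2  3  4  1  2  3  4  5  2  3  4  1  2  3  4  5  2  3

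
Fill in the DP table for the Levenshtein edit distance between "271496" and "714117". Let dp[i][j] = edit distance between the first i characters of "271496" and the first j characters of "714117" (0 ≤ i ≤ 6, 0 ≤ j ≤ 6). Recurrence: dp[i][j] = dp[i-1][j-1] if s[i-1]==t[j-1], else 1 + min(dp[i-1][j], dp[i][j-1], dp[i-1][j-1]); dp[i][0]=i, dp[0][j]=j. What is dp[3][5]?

   ''  7  1  4  1  1  7
''  0  1  2  3  4  5  6
 2  1  1  2  3  4  5  6
 7  2  1  2  3  4  5  5
 1  3  2  1  2  3  4  5
 4  4  3  2  1  2  3  4
 9  5  4  3  2  2  3  4
 6  6  5  4  3  3  3  4

4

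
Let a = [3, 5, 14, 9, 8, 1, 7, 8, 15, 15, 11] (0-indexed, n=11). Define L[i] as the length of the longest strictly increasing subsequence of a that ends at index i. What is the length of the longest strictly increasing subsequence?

   i    0    1    2    3    4    5    6    7    8    9   10
a[i]    3    5   14    9    8    1    7    8   15   15   11
L[i]    1    2    3    3    3    1    3    4    5    5    5

5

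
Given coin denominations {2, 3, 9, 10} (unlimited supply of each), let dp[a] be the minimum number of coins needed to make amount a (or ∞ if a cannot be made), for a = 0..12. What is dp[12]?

2

 a  0  1  2  3  4  5  6  7  8  9 10 11 12
dp  0  -  1  1  2  2  2  3  3  1  1  2  2
(- denotes ∞ / unreachable)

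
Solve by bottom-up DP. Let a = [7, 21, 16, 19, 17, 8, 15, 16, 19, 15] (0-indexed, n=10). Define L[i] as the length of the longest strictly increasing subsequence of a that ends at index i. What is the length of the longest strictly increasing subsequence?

5

   i    0    1    2    3    4    5    6    7    8    9
a[i]    7   21   16   19   17    8   15   16   19   15
L[i]    1    2    2    3    3    2    3    4    5    3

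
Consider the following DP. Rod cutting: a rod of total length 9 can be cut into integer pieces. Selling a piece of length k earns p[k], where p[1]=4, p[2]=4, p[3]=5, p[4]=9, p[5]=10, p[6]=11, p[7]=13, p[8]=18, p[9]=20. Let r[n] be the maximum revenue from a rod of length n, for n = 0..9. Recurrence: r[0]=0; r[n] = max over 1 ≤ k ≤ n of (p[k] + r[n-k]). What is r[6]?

24

   n    0    1    2    3    4    5    6    7    8    9
r[n]    0    4    8   12   16   20   24   28   32   36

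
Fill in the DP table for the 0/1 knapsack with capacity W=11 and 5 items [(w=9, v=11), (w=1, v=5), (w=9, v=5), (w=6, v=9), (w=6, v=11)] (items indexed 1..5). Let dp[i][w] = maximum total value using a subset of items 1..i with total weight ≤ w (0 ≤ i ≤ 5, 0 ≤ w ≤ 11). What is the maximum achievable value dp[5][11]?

16

i\w   0   1   2   3   4   5   6   7   8   9  10  11
  0   0   0   0   0   0   0   0   0   0   0   0   0
  1   0   0   0   0   0   0   0   0   0  11  11  11
  2   0   5   5   5   5   5   5   5   5  11  16  16
  3   0   5   5   5   5   5   5   5   5  11  16  16
  4   0   5   5   5   5   5   9  14  14  14  16  16
  5   0   5   5   5   5   5  11  16  16  16  16  16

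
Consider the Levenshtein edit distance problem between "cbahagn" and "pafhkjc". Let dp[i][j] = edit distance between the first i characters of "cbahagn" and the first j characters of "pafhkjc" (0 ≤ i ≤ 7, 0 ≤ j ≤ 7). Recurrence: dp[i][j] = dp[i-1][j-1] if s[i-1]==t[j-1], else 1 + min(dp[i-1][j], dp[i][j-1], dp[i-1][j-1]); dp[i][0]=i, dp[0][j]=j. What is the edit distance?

6

   ''  p  a  f  h  k  j  c
''  0  1  2  3  4  5  6  7
 c  1  1  2  3  4  5  6  6
 b  2  2  2  3  4  5  6  7
 a  3  3  2  3  4  5  6  7
 h  4  4  3  3  3  4  5  6
 a  5  5  4  4  4  4  5  6
 g  6  6  5  5  5  5  5  6
 n  7  7  6  6  6  6  6  6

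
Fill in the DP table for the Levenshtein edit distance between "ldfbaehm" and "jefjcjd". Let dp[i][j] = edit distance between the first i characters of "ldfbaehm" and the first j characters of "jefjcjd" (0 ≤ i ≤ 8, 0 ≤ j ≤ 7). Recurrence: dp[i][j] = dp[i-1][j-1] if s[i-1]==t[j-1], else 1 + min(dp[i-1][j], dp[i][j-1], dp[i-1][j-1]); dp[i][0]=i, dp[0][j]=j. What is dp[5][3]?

4

   ''  j  e  f  j  c  j  d
''  0  1  2  3  4  5  6  7
 l  1  1  2  3  4  5  6  7
 d  2  2  2  3  4  5  6  6
 f  3  3  3  2  3  4  5  6
 b  4  4  4  3  3  4  5  6
 a  5  5  5  4  4  4  5  6
 e  6  6  5  5  5  5  5  6
 h  7  7  6  6  6  6  6  6
 m  8  8  7  7  7  7  7  7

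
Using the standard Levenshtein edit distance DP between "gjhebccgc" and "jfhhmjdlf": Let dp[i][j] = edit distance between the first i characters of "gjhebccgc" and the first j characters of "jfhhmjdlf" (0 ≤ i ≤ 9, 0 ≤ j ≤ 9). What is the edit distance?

   ''  j  f  h  h  m  j  d  l  f
''  0  1  2  3  4  5  6  7  8  9
 g  1  1  2  3  4  5  6  7  8  9
 j  2  1  2  3  4  5  5  6  7  8
 h  3  2  2  2  3  4  5  6  7  8
 e  4  3  3  3  3  4  5  6  7  8
 b  5  4  4  4  4  4  5  6  7  8
 c  6  5  5  5  5  5  5  6  7  8
 c  7  6  6  6  6  6  6  6  7  8
 g  8  7  7  7  7  7  7  7  7  8
 c  9  8  8  8  8  8  8  8  8  8

8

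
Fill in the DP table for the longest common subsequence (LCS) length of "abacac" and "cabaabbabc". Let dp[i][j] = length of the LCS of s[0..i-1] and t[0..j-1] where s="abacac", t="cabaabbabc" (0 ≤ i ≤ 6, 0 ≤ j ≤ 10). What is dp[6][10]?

   ''  c  a  b  a  a  b  b  a  b  c
''  0  0  0  0  0  0  0  0  0  0  0
 a  0  0  1  1  1  1  1  1  1  1  1
 b  0  0  1  2  2  2  2  2  2  2  2
 a  0  0  1  2  3  3  3  3  3  3  3
 c  0  1  1  2  3  3  3  3  3  3  4
 a  0  1  2  2  3  4  4  4  4  4  4
 c  0  1  2  2  3  4  4  4  4  4  5

5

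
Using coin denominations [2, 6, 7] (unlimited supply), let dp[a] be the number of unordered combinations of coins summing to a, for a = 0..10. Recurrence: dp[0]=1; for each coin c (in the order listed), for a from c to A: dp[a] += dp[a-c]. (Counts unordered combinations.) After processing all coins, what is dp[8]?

2

after  coin     0     1     2     3     4     5     6     7     8     9    10
          2     1     0     1     0     1     0     1     0     1     0     1
          6     1     0     1     0     1     0     2     0     2     0     2
          7     1     0     1     0     1     0     2     1     2     1     2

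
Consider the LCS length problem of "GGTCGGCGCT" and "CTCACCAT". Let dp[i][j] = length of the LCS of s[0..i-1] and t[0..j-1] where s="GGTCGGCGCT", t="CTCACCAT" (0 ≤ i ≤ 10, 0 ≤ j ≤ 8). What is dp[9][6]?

   ''  C  T  C  A  C  C  A  T
''  0  0  0  0  0  0  0  0  0
 G  0  0  0  0  0  0  0  0  0
 G  0  0  0  0  0  0  0  0  0
 T  0  0  1  1  1  1  1  1  1
 C  0  1  1  2  2  2  2  2  2
 G  0  1  1  2  2  2  2  2  2
 G  0  1  1  2  2  2  2  2  2
 C  0  1  1  2  2  3  3  3  3
 G  0  1  1  2  2  3  3  3  3
 C  0  1  1  2  2  3  4  4  4
 T  0  1  2  2  2  3  4  4  5

4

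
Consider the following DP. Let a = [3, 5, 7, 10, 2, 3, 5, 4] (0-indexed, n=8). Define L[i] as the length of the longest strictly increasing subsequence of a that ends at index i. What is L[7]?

3

   i    0    1    2    3    4    5    6    7
a[i]    3    5    7   10    2    3    5    4
L[i]    1    2    3    4    1    2    3    3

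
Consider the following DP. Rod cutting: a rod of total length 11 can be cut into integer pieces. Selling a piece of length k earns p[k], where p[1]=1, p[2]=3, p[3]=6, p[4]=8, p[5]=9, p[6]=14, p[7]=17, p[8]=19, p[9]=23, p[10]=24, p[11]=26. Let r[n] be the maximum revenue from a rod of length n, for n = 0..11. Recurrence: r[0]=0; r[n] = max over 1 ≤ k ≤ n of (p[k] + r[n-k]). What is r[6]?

14

   n    0    1    2    3    4    5    6    7    8    9   10   11
r[n]    0    1    3    6    8    9   14   17   19   23   24   26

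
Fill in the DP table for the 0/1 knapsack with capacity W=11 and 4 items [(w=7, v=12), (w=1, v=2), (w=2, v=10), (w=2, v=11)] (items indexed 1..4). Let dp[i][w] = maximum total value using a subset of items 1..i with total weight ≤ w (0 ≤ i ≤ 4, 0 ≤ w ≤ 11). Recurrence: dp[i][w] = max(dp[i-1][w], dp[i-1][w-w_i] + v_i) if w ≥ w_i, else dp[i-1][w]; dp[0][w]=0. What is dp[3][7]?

i\w   0   1   2   3   4   5   6   7   8   9  10  11
  0   0   0   0   0   0   0   0   0   0   0   0   0
  1   0   0   0   0   0   0   0  12  12  12  12  12
  2   0   2   2   2   2   2   2  12  14  14  14  14
  3   0   2  10  12  12  12  12  12  14  22  24  24
  4   0   2  11  13  21  23  23  23  23  23  25  33

12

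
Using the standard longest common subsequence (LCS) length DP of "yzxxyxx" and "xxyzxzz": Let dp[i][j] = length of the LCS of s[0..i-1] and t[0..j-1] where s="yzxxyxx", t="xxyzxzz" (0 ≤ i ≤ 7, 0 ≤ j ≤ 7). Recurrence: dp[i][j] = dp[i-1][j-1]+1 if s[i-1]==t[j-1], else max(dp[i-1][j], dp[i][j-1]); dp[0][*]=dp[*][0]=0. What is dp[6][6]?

4

   ''  x  x  y  z  x  z  z
''  0  0  0  0  0  0  0  0
 y  0  0  0  1  1  1  1  1
 z  0  0  0  1  2  2  2  2
 x  0  1  1  1  2  3  3  3
 x  0  1  2  2  2  3  3  3
 y  0  1  2  3  3  3  3  3
 x  0  1  2  3  3  4  4  4
 x  0  1  2  3  3  4  4  4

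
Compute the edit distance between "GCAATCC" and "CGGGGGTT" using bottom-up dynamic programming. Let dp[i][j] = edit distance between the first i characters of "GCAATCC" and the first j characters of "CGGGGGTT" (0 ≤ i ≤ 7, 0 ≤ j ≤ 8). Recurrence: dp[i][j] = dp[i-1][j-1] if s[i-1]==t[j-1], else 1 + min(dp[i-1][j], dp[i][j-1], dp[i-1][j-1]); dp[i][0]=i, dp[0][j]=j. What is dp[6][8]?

6

   ''  C  G  G  G  G  G  T  T
''  0  1  2  3  4  5  6  7  8
 G  1  1  1  2  3  4  5  6  7
 C  2  1  2  2  3  4  5  6  7
 A  3  2  2  3  3  4  5  6  7
 A  4  3  3  3  4  4  5  6  7
 T  5  4  4  4  4  5  5  5  6
 C  6  5  5  5  5  5  6  6  6
 C  7  6  6  6  6  6  6  7  7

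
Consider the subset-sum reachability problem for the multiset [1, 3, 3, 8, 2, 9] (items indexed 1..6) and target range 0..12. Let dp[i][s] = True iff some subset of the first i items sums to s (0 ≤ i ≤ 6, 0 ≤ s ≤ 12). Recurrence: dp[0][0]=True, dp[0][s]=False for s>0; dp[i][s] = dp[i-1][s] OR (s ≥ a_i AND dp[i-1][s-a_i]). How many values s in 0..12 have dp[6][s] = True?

i\s   0   1   2   3   4   5   6   7   8   9  10  11  12
  0   T   F   F   F   F   F   F   F   F   F   F   F   F
  1   T   T   F   F   F   F   F   F   F   F   F   F   F
  2   T   T   F   T   T   F   F   F   F   F   F   F   F
  3   T   T   F   T   T   F   T   T   F   F   F   F   F
  4   T   T   F   T   T   F   T   T   T   T   F   T   T
  5   T   T   T   T   T   T   T   T   T   T   T   T   T
  6   T   T   T   T   T   T   T   T   T   T   T   T   T

13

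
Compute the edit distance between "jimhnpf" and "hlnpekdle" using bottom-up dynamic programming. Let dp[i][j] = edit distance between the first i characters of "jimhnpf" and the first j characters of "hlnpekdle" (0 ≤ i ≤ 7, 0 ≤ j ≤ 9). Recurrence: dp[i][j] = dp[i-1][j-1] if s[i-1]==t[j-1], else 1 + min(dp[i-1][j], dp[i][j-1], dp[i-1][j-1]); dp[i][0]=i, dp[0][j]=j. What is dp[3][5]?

5

   ''  h  l  n  p  e  k  d  l  e
''  0  1  2  3  4  5  6  7  8  9
 j  1  1  2  3  4  5  6  7  8  9
 i  2  2  2  3  4  5  6  7  8  9
 m  3  3  3  3  4  5  6  7  8  9
 h  4  3  4  4  4  5  6  7  8  9
 n  5  4  4  4  5  5  6  7  8  9
 p  6  5  5  5  4  5  6  7  8  9
 f  7  6  6  6  5  5  6  7  8  9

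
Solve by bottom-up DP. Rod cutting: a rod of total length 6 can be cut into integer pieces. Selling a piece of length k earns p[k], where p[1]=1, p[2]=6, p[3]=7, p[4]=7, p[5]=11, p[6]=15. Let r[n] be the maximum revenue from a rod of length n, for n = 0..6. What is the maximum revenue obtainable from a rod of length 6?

   n    0    1    2    3    4    5    6
r[n]    0    1    6    7   12   13   18

18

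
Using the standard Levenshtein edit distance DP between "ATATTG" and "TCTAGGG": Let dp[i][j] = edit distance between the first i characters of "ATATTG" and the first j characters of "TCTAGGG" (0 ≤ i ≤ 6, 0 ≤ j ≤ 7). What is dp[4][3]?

   ''  T  C  T  A  G  G  G
''  0  1  2  3  4  5  6  7
 A  1  1  2  3  3  4  5  6
 T  2  1  2  2  3  4  5  6
 A  3  2  2  3  2  3  4  5
 T  4  3  3  2  3  3  4  5
 T  5  4  4  3  3  4  4  5
 G  6  5  5  4  4  3  4  4

2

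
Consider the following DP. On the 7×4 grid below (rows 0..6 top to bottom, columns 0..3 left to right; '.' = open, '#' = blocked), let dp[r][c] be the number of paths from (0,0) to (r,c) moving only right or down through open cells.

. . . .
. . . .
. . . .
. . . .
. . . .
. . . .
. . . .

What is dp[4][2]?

15

r\c   0   1   2   3
  0   1   1   1   1
  1   1   2   3   4
  2   1   3   6  10
  3   1   4  10  20
  4   1   5  15  35
  5   1   6  21  56
  6   1   7  28  84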